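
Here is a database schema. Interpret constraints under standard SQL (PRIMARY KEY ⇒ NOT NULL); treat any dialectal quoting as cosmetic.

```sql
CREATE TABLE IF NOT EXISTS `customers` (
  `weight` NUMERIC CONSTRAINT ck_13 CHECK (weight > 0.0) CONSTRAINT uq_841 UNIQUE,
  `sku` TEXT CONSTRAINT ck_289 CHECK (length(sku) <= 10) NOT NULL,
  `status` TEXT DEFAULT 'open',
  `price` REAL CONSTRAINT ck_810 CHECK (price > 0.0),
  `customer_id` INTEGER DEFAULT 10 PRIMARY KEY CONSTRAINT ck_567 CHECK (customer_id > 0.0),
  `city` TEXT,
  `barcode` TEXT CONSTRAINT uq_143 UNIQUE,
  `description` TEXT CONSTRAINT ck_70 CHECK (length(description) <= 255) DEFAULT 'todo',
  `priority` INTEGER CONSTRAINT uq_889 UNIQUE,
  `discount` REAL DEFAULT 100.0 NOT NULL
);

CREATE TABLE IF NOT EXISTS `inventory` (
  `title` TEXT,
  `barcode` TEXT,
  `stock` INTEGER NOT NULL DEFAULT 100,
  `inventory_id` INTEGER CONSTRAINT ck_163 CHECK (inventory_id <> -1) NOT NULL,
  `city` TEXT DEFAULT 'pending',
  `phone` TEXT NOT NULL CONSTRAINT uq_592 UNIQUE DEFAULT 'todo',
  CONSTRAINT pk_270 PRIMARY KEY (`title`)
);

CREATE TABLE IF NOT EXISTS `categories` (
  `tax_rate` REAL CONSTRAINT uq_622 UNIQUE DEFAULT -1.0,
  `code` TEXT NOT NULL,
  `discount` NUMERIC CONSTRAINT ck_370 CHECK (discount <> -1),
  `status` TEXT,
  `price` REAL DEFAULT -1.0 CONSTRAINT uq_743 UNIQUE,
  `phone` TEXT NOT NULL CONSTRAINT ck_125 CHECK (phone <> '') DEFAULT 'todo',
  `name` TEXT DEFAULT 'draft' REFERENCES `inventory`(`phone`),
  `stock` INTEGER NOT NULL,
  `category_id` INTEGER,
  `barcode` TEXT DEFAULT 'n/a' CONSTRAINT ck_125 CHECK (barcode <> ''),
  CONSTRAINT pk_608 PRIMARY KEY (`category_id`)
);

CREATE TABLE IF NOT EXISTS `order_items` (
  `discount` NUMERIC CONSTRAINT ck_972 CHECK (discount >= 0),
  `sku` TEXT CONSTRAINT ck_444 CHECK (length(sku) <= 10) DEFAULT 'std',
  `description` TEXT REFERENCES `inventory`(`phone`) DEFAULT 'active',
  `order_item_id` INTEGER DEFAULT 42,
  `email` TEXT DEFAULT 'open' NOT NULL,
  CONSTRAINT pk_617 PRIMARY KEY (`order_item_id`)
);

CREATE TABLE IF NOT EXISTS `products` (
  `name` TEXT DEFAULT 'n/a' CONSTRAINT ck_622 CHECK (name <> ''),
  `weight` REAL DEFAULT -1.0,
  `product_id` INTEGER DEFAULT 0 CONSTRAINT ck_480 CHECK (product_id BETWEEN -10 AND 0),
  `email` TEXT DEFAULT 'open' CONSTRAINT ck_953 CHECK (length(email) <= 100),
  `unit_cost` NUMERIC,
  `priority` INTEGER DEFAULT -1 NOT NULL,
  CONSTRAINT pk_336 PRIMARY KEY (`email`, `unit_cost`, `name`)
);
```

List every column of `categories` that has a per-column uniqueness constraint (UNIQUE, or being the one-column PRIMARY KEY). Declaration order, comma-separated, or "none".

- tax_rate: declared UNIQUE → unique.
- code: no UNIQUE or single-column PK constraint.
- discount: no UNIQUE or single-column PK constraint.
- status: no UNIQUE or single-column PK constraint.
- price: declared UNIQUE → unique.
- phone: no UNIQUE or single-column PK constraint.
- name: no UNIQUE or single-column PK constraint.
- stock: no UNIQUE or single-column PK constraint.
- category_id: single-column PRIMARY KEY → unique.
- barcode: no UNIQUE or single-column PK constraint.

tax_rate, price, category_id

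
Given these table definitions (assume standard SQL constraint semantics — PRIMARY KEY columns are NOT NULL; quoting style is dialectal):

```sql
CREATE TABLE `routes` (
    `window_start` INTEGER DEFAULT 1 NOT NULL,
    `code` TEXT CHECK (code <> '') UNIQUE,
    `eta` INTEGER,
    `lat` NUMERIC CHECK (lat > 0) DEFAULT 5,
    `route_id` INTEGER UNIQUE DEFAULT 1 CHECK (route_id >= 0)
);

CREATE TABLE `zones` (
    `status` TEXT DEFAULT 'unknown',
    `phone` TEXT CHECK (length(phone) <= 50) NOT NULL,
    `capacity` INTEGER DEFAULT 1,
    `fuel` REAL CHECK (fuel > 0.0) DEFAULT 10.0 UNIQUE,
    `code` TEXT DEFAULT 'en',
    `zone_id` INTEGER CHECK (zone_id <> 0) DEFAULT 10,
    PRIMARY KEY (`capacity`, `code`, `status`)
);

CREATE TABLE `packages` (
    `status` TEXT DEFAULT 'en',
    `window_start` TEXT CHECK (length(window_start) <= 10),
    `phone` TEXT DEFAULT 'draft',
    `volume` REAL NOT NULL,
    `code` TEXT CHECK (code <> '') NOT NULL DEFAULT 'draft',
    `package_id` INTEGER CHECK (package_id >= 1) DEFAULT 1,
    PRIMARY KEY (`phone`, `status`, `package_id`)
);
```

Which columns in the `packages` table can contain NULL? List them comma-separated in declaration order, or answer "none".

window_start

- status: part of the PRIMARY KEY, which implies NOT NULL → not nullable.
- window_start: CHECK does not forbid NULL (a CHECK constraint passes when its expression is NULL) → nullable.
- phone: part of the PRIMARY KEY, which implies NOT NULL → not nullable.
- volume: declared NOT NULL → not nullable.
- code: declared NOT NULL → not nullable.
- package_id: part of the PRIMARY KEY, which implies NOT NULL → not nullable.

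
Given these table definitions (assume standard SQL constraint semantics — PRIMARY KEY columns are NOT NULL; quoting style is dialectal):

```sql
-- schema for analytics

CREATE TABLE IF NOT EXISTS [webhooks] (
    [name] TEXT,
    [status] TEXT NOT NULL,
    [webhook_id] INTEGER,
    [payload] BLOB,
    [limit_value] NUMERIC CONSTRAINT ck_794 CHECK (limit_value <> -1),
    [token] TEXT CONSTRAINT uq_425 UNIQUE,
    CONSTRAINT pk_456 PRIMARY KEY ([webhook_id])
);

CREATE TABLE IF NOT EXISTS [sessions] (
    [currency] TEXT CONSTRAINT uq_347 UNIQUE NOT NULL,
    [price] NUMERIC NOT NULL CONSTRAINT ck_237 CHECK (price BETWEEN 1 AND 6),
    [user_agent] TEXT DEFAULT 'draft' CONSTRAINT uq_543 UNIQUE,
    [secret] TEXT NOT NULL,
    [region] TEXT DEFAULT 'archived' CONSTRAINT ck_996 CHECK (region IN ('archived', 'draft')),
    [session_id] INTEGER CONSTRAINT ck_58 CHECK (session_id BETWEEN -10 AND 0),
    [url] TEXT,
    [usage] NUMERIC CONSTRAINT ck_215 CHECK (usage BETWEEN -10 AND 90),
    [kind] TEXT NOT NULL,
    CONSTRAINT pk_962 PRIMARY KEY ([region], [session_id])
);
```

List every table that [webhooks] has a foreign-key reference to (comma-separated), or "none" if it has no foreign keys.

No column in webhooks has a REFERENCES clause.

none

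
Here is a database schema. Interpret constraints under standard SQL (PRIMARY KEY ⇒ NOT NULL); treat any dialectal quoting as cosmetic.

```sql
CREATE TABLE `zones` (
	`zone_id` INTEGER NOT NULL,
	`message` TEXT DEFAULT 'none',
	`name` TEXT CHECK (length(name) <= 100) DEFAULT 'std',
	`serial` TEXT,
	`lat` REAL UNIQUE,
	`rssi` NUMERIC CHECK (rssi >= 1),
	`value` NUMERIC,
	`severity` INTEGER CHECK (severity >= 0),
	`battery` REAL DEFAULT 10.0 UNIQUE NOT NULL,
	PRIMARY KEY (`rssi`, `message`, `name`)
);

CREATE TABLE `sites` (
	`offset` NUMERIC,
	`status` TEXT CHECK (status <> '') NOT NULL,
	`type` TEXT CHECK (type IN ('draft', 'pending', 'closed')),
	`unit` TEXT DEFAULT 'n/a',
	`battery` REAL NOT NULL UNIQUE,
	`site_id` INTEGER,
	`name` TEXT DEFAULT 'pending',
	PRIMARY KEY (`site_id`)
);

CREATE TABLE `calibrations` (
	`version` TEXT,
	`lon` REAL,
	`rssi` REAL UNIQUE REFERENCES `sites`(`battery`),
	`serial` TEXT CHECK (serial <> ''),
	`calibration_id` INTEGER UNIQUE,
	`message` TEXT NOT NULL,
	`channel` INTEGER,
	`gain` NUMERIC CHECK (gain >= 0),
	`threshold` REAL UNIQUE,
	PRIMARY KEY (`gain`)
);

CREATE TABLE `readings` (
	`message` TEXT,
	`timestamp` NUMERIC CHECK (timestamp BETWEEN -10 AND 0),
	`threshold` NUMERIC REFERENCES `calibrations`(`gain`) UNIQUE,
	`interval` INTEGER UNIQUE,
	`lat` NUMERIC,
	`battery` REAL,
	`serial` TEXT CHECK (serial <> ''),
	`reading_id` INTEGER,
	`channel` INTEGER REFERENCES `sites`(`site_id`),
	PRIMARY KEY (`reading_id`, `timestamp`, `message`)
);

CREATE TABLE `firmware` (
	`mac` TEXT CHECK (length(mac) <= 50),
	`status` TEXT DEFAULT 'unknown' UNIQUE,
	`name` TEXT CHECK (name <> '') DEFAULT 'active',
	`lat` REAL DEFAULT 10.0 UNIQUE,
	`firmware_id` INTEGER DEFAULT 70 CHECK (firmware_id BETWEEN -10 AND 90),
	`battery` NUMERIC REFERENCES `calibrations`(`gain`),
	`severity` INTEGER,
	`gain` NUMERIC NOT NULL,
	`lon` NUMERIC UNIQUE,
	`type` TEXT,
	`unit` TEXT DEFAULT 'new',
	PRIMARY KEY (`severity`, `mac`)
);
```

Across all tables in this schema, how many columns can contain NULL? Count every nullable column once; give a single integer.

29

zones: 4 nullable (serial, lat, value, severity — PK (rssi, message, name) and explicit NOT NULL columns excluded).
sites: 4 nullable (offset, type, unit, name — PK (site_id) and explicit NOT NULL columns excluded).
calibrations: 7 nullable (version, lon, rssi, serial, calibration_id, channel, threshold — PK (gain) and explicit NOT NULL columns excluded).
readings: 6 nullable (threshold, interval, lat, battery, serial, channel — PK (reading_id, timestamp, message) and explicit NOT NULL columns excluded).
firmware: 8 nullable (status, name, lat, firmware_id, battery, lon, type, unit — PK (severity, mac) and explicit NOT NULL columns excluded).
Total: 4 + 4 + 7 + 6 + 8 = 29.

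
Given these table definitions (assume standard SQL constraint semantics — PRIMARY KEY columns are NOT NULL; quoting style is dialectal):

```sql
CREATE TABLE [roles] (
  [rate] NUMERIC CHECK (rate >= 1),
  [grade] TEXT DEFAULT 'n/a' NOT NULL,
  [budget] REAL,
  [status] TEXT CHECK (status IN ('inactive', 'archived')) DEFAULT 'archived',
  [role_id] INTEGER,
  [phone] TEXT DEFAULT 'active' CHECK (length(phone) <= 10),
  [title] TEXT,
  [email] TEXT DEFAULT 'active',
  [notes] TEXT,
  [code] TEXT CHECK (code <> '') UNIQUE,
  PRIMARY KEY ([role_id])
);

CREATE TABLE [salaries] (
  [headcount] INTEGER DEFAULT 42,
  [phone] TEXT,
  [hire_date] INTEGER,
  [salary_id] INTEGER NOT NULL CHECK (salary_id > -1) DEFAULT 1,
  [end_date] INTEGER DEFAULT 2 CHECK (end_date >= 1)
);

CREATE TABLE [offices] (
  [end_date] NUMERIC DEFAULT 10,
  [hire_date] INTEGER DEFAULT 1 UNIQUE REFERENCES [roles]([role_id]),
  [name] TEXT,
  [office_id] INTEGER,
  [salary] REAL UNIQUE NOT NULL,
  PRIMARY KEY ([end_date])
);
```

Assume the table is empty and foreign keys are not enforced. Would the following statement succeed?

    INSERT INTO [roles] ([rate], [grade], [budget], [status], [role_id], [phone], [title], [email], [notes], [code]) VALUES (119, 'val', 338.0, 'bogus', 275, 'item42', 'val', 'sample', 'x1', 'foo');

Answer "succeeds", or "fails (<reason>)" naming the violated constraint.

The value 'bogus' for status violates CHECK (status IN ('inactive', 'archived')).

fails (CHECK on status)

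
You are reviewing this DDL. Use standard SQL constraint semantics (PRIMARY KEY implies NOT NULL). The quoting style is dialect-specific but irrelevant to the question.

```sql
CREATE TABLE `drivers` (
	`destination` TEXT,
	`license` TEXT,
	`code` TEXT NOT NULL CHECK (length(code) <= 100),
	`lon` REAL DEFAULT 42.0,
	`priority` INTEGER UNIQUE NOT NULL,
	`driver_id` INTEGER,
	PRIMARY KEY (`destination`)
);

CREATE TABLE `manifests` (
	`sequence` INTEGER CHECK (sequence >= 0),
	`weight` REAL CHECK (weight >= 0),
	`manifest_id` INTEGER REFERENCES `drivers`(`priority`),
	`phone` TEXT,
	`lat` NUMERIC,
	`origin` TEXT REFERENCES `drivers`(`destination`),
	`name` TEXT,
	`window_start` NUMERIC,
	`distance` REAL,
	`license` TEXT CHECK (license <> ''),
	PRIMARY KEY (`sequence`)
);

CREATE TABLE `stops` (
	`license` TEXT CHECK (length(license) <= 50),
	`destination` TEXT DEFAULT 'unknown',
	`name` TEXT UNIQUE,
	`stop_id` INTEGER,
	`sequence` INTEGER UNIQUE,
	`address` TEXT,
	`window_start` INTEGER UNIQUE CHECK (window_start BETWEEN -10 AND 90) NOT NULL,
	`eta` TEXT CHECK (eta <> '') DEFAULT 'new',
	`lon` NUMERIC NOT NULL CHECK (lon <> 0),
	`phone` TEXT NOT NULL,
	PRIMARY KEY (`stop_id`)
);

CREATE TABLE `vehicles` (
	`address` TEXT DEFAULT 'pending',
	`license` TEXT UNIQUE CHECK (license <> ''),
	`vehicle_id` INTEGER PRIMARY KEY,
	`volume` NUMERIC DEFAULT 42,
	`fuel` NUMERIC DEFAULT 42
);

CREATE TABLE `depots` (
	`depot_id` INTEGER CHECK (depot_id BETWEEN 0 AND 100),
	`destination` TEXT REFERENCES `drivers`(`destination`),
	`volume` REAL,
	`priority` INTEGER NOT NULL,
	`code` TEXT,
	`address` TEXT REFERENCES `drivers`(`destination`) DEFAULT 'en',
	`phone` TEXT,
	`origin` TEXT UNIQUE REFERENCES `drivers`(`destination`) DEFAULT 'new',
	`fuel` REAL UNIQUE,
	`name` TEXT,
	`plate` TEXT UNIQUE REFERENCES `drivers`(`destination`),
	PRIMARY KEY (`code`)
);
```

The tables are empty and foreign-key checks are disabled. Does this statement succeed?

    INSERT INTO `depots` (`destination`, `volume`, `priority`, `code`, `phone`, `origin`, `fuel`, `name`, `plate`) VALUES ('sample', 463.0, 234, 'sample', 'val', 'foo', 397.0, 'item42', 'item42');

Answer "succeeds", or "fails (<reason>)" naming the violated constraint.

succeeds

NOT NULL columns: code is supplied; priority is supplied.
No constraint is violated.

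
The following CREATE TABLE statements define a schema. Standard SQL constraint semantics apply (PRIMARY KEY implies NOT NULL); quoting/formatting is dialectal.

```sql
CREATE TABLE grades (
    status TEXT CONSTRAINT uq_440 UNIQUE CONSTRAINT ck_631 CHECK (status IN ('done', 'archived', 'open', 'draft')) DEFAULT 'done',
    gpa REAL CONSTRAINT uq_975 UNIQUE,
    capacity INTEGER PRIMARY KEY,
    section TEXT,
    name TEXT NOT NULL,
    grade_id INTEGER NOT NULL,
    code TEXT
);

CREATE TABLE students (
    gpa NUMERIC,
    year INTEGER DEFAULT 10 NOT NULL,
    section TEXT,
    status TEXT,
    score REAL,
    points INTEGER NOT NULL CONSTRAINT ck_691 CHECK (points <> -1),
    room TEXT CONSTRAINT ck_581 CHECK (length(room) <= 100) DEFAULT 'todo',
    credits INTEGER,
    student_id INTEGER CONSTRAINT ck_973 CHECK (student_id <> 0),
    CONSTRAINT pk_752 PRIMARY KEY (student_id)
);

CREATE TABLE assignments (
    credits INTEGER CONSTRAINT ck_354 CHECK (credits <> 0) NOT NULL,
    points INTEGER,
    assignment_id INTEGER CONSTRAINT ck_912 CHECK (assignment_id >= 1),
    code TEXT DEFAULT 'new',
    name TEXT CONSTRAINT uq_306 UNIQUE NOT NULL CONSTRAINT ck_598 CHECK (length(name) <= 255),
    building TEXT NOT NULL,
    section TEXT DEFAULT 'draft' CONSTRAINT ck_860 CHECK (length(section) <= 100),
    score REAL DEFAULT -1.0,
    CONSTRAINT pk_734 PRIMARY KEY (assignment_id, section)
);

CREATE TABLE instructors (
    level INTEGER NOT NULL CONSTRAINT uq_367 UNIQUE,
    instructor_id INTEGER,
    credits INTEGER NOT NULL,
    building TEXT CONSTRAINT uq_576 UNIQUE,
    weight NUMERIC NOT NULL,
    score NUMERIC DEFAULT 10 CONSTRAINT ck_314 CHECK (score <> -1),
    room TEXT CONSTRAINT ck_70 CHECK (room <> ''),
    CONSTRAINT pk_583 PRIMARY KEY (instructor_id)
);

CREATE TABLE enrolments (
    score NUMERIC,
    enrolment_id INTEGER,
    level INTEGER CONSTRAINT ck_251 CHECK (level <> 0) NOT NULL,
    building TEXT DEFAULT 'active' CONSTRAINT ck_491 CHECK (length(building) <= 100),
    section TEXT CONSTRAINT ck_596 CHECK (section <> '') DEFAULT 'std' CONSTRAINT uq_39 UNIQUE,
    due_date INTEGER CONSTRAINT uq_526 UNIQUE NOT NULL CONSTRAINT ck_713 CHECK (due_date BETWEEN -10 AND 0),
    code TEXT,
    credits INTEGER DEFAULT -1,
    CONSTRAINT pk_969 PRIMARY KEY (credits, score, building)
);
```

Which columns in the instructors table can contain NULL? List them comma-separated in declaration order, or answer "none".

- level: declared NOT NULL → not nullable.
- instructor_id: part of the PRIMARY KEY, which implies NOT NULL → not nullable.
- credits: declared NOT NULL → not nullable.
- building: UNIQUE does not imply NOT NULL → nullable.
- weight: declared NOT NULL → not nullable.
- score: CHECK does not forbid NULL (a CHECK constraint passes when its expression is NULL) → nullable.
- room: CHECK does not forbid NULL (a CHECK constraint passes when its expression is NULL) → nullable.

building, score, room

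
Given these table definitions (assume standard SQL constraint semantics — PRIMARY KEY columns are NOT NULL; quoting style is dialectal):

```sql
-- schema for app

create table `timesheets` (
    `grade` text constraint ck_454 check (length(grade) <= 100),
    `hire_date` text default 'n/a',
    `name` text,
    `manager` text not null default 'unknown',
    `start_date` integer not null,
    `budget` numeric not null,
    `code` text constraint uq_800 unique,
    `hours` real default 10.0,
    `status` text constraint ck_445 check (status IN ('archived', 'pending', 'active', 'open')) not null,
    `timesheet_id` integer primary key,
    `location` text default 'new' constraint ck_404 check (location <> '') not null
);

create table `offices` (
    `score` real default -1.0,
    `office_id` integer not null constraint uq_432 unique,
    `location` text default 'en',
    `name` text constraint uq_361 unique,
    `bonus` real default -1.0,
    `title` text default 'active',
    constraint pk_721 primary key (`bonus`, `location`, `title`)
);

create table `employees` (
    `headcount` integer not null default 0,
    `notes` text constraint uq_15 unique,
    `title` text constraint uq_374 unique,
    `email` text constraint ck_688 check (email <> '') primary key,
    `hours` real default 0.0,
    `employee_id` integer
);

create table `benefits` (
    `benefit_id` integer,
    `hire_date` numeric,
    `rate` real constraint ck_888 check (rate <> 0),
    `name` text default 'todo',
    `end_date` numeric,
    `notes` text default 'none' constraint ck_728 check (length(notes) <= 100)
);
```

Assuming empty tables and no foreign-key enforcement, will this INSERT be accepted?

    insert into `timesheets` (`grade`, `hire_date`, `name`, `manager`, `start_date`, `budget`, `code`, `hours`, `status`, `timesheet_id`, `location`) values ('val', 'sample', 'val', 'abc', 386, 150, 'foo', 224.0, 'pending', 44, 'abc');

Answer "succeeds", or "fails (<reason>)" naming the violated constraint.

succeeds

NOT NULL columns: budget is supplied; location is supplied; manager is supplied; start_date is supplied; status is supplied; timesheet_id is supplied.
CHECK constraints: 'val' satisfies (length(grade) <= 100); 'pending' satisfies (status IN ('archived', 'pending', 'active', 'open')); 'abc' satisfies (location <> '').
No constraint is violated.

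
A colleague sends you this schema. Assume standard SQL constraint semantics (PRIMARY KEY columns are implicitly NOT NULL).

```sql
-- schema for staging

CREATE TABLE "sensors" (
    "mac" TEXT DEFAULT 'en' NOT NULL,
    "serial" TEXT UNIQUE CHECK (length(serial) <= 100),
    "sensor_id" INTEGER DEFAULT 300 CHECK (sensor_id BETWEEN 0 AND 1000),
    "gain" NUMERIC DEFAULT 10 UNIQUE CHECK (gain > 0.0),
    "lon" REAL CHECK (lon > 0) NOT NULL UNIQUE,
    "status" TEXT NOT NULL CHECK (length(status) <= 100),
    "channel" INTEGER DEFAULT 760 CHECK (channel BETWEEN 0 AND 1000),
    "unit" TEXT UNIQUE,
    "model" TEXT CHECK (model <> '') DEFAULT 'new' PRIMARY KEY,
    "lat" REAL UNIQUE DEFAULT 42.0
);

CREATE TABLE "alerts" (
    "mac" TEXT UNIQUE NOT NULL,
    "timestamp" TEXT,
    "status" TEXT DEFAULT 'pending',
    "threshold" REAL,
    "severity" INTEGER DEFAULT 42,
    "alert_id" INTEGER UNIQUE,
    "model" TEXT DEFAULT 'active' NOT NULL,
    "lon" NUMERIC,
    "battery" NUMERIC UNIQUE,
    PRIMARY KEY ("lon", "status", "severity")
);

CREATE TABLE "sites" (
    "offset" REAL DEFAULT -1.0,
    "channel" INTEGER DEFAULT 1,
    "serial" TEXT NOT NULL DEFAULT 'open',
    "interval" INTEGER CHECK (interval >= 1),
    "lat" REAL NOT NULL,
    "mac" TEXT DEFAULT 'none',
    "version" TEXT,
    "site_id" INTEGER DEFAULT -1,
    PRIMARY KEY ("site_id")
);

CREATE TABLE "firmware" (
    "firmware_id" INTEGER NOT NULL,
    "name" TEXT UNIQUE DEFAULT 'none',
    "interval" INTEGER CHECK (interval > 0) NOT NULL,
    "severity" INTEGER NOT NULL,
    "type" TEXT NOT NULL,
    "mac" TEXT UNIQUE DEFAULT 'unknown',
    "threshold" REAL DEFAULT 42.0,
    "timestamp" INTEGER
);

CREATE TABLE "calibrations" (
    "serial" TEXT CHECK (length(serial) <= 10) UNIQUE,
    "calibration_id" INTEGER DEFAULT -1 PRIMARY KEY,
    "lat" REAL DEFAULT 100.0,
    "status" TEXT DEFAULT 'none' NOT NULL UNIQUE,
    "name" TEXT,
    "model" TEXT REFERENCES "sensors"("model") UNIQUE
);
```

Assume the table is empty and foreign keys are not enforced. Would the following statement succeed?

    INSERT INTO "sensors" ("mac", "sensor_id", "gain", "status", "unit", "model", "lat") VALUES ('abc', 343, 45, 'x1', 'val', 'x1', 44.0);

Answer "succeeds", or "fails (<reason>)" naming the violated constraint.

lon is omitted from the column list and has no DEFAULT, so it would receive NULL.
But lon is declared NOT NULL.

fails (NOT NULL on lon)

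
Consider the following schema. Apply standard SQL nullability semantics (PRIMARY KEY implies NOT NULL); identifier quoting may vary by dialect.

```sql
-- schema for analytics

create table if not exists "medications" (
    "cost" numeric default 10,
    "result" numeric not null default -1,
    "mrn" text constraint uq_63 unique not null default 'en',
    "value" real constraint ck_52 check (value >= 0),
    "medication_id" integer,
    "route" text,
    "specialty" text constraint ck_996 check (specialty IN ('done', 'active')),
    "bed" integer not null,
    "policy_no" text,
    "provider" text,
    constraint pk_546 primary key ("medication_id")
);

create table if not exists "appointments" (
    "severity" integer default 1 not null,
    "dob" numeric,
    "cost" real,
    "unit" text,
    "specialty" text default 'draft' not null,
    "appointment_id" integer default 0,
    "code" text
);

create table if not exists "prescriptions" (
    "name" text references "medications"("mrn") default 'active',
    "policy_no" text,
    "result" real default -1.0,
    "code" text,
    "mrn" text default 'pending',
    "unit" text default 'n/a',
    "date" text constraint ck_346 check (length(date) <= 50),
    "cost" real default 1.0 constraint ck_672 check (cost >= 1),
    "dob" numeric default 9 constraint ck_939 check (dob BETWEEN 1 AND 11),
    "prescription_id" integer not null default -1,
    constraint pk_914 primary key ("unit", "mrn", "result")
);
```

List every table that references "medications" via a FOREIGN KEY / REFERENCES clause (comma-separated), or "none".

- prescriptions.name references medications(mrn).

prescriptions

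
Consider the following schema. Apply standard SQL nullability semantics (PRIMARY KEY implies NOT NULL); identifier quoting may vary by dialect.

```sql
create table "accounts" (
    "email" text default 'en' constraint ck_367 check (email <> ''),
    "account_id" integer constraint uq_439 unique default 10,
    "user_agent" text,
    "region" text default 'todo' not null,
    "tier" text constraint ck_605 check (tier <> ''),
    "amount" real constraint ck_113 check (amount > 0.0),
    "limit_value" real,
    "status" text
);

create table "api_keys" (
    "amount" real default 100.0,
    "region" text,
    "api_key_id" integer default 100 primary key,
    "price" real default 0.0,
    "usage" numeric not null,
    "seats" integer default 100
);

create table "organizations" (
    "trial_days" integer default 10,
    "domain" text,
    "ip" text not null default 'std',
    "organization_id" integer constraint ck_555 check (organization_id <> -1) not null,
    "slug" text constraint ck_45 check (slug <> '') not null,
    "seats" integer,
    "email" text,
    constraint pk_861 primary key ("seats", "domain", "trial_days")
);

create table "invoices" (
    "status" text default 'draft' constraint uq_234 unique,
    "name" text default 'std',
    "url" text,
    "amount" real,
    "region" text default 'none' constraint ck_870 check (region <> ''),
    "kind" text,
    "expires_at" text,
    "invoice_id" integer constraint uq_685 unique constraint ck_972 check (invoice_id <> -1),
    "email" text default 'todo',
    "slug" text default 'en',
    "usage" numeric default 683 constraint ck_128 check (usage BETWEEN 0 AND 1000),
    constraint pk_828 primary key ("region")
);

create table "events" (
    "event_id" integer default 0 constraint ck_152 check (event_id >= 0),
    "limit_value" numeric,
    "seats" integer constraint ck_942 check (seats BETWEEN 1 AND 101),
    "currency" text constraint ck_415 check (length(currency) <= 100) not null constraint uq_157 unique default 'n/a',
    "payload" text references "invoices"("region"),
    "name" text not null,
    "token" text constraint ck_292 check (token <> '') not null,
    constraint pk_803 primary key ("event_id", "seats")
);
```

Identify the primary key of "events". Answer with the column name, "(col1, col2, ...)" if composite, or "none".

A table-level PRIMARY KEY clause names 2 columns: event_id, seats.
This is a composite key — the combination is unique, not each column individually.

(event_id, seats)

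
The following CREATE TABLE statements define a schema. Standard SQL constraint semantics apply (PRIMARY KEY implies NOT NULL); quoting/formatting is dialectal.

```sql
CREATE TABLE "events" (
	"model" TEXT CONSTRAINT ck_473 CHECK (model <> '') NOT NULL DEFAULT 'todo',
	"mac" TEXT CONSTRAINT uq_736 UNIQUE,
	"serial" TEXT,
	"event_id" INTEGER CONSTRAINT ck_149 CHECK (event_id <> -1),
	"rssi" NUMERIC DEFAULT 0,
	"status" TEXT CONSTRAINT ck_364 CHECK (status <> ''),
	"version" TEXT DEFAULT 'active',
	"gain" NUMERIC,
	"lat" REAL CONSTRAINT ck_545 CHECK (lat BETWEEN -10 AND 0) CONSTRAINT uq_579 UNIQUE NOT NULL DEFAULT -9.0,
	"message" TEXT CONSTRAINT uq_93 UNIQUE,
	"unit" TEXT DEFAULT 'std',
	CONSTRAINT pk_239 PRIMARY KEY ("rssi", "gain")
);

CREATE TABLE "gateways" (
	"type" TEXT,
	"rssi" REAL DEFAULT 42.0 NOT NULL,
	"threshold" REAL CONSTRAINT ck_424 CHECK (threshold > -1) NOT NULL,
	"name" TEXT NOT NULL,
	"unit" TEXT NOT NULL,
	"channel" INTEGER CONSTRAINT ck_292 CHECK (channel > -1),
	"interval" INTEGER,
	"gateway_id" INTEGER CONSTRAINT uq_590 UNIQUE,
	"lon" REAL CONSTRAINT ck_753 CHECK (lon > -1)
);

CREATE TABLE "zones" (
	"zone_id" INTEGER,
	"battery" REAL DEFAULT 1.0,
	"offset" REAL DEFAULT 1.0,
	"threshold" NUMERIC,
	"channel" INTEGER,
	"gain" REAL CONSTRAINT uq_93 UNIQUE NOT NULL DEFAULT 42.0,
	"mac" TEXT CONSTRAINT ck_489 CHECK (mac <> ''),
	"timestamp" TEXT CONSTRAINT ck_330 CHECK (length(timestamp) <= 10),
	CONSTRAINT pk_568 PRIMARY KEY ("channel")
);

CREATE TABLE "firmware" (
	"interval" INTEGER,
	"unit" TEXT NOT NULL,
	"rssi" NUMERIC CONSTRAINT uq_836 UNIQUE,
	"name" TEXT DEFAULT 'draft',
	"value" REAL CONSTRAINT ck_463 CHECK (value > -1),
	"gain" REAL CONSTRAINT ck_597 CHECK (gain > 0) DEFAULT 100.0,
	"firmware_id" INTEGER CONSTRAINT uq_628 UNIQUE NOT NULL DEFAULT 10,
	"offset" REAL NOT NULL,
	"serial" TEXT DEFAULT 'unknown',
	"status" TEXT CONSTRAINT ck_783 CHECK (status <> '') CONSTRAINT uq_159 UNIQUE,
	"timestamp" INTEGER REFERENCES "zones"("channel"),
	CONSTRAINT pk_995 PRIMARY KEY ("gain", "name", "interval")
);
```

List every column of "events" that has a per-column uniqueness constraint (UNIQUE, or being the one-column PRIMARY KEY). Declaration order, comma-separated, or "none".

mac, lat, message

- model: no UNIQUE or single-column PK constraint.
- mac: declared UNIQUE → unique.
- serial: no UNIQUE or single-column PK constraint.
- event_id: no UNIQUE or single-column PK constraint.
- rssi: part of a composite PRIMARY KEY — only the tuple is unique, not this column on its own.
- status: no UNIQUE or single-column PK constraint.
- version: no UNIQUE or single-column PK constraint.
- gain: part of a composite PRIMARY KEY — only the tuple is unique, not this column on its own.
- lat: declared UNIQUE → unique.
- message: declared UNIQUE → unique.
- unit: no UNIQUE or single-column PK constraint.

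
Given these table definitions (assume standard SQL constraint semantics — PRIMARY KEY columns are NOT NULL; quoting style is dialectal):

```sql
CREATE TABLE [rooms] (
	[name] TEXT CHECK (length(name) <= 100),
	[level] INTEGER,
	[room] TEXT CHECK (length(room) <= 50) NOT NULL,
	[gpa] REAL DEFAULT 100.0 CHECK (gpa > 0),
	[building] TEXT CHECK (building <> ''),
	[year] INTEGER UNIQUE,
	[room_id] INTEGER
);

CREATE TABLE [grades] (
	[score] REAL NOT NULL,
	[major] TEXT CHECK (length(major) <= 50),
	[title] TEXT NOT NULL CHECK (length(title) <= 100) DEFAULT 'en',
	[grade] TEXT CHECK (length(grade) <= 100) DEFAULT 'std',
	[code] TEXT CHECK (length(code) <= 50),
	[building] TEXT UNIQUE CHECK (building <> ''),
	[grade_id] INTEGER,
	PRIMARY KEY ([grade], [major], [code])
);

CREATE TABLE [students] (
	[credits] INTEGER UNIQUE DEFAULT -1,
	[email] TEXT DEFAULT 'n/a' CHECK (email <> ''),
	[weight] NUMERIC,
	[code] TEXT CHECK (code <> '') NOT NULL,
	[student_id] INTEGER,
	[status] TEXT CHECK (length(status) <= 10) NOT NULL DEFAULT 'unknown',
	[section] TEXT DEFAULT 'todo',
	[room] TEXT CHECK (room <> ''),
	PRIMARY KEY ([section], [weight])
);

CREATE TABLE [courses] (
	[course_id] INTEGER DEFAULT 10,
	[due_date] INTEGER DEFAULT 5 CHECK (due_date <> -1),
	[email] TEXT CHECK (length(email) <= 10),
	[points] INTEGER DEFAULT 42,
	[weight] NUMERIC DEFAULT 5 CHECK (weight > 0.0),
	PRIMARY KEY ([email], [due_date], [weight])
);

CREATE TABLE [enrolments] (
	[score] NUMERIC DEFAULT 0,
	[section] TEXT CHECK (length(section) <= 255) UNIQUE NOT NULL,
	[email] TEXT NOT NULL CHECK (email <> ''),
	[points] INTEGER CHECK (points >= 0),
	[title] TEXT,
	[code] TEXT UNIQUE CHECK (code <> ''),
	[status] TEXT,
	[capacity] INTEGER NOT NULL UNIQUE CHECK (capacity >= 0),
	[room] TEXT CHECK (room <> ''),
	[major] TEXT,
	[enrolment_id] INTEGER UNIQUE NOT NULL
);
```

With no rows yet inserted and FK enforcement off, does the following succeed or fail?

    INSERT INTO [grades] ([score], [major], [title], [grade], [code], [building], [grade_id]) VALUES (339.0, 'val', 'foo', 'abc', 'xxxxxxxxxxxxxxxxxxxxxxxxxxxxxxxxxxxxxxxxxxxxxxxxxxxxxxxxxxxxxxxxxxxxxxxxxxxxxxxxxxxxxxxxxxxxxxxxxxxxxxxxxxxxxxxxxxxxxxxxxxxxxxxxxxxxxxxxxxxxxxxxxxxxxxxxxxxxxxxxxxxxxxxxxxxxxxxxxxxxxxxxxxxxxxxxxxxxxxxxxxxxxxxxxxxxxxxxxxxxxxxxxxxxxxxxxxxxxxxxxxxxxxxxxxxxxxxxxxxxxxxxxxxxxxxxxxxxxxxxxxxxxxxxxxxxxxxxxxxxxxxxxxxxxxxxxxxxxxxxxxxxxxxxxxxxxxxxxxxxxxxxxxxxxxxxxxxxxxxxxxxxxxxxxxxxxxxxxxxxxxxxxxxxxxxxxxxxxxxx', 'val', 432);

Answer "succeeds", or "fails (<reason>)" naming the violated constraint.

The value 'xxxxxxxxxxxxxxxxxxxxxxxxxxxxxxxxxxxxxxxxxxxxxxxxxxxxxxxxxxxxxxxxxxxxxxxxxxxxxxxxxxxxxxxxxxxxxxxxxxxxxxxxxxxxxxxxxxxxxxxxxxxxxxxxxxxxxxxxxxxxxxxxxxxxxxxxxxxxxxxxxxxxxxxxxxxxxxxxxxxxxxxxxxxxxxxxxxxxxxxxxxxxxxxxxxxxxxxxxxxxxxxxxxxxxxxxxxxxxxxxxxxxxxxxxxxxxxxxxxxxxxxxxxxxxxxxxxxxxxxxxxxxxxxxxxxxxxxxxxxxxxxxxxxxxxxxxxxxxxxxxxxxxxxxxxxxxxxxxxxxxxxxxxxxxxxxxxxxxxxxxxxxxxxxxxxxxxxxxxxxxxxxxxxxxxxxxxxxxxxx' for code violates CHECK (length(code) <= 50).

fails (CHECK on code)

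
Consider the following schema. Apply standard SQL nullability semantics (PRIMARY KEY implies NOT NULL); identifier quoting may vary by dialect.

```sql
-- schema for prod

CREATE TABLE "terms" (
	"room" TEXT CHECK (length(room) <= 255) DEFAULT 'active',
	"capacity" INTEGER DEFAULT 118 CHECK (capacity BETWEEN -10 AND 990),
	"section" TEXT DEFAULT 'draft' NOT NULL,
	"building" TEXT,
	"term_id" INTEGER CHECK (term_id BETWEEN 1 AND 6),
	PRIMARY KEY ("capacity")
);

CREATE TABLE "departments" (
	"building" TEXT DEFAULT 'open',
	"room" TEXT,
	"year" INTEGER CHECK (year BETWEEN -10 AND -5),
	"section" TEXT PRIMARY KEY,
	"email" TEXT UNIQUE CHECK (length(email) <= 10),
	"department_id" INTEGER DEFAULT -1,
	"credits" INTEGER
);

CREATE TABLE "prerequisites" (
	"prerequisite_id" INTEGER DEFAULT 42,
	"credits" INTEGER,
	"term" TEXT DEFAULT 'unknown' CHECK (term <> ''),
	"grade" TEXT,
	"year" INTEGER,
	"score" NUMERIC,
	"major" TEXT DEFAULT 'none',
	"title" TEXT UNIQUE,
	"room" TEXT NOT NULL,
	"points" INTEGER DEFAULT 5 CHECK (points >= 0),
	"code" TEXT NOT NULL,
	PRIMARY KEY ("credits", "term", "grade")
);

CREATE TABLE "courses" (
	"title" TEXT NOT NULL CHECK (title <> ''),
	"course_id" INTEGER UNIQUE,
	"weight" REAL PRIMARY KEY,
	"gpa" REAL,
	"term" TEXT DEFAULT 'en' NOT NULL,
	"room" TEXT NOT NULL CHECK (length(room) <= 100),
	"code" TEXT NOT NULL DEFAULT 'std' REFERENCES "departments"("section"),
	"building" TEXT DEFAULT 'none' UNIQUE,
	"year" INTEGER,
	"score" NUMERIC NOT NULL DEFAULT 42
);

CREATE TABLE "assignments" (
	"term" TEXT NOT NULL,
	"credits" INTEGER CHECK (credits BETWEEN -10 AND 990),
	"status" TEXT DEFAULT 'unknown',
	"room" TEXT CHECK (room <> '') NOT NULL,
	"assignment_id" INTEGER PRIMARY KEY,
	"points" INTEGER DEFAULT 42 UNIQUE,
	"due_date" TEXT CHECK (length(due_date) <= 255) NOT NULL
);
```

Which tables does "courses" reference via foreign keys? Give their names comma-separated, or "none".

departments

- code REFERENCES departments(section).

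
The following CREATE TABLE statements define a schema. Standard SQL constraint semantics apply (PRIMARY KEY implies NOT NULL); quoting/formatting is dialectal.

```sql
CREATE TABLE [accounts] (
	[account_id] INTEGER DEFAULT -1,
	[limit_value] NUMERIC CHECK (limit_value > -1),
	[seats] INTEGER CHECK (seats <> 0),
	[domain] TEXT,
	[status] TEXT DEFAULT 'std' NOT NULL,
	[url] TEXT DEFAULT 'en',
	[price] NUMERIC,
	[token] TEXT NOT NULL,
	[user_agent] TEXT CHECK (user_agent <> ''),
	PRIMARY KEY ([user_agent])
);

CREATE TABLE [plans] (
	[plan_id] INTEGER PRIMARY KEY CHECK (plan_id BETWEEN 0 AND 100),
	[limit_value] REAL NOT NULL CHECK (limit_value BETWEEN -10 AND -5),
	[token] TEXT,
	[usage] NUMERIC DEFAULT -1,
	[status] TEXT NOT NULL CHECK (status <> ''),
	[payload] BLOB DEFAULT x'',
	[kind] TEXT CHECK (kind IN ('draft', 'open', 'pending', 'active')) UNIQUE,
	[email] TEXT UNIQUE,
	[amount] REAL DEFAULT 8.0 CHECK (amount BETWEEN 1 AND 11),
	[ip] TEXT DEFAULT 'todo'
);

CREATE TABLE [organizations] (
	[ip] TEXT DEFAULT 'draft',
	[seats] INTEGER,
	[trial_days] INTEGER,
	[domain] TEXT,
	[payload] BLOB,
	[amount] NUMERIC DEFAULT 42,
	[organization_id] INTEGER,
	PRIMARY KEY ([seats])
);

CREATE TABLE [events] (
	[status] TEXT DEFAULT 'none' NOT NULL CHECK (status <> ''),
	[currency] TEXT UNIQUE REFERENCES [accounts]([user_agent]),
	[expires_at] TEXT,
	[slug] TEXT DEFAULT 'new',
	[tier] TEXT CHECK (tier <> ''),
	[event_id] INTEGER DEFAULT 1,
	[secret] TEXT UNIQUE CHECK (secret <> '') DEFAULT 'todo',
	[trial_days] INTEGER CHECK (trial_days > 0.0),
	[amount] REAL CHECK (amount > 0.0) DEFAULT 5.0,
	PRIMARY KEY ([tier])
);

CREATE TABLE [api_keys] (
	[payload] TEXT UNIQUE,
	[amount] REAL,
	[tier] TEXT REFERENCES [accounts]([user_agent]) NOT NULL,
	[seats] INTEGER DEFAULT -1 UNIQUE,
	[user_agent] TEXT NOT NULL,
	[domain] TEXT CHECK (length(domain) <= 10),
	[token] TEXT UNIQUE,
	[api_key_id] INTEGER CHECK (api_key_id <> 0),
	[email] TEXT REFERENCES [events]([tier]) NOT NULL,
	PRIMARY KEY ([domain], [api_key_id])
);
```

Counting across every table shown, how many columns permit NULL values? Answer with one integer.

30

accounts: 6 nullable (account_id, limit_value, seats, domain, url, price — PK (user_agent) and explicit NOT NULL columns excluded).
plans: 7 nullable (token, usage, payload, kind, email, amount, ip — PK (plan_id) and explicit NOT NULL columns excluded).
organizations: 6 nullable (ip, trial_days, domain, payload, amount, organization_id — PK (seats) and explicit NOT NULL columns excluded).
events: 7 nullable (currency, expires_at, slug, event_id, secret, trial_days, amount — PK (tier) and explicit NOT NULL columns excluded).
api_keys: 4 nullable (payload, amount, seats, token — PK (domain, api_key_id) and explicit NOT NULL columns excluded).
Total: 6 + 7 + 6 + 7 + 4 = 30.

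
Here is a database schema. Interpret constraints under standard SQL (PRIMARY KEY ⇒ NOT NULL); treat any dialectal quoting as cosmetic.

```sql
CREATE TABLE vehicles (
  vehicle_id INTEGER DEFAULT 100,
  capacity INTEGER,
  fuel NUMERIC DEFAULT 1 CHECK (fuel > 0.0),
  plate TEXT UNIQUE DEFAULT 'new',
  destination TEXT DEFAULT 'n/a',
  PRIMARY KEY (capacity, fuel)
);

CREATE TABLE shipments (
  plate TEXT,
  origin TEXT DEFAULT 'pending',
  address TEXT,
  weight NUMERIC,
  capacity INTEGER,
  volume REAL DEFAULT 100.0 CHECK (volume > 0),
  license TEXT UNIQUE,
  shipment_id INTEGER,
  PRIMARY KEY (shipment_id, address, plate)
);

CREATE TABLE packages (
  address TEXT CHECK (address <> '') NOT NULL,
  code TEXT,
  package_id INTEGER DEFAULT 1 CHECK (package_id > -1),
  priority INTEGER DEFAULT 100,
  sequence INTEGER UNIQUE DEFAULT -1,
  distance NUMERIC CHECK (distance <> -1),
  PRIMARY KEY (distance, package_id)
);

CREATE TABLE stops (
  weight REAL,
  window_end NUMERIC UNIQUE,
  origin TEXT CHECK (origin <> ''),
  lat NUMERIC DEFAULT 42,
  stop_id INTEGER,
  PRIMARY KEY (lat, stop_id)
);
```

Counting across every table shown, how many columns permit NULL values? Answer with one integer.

vehicles: 3 nullable (vehicle_id, plate, destination — PK (capacity, fuel) and explicit NOT NULL columns excluded).
shipments: 5 nullable (origin, weight, capacity, volume, license — PK (shipment_id, address, plate) and explicit NOT NULL columns excluded).
packages: 3 nullable (code, priority, sequence — PK (distance, package_id) and explicit NOT NULL columns excluded).
stops: 3 nullable (weight, window_end, origin — PK (lat, stop_id) and explicit NOT NULL columns excluded).
Total: 3 + 5 + 3 + 3 = 14.

14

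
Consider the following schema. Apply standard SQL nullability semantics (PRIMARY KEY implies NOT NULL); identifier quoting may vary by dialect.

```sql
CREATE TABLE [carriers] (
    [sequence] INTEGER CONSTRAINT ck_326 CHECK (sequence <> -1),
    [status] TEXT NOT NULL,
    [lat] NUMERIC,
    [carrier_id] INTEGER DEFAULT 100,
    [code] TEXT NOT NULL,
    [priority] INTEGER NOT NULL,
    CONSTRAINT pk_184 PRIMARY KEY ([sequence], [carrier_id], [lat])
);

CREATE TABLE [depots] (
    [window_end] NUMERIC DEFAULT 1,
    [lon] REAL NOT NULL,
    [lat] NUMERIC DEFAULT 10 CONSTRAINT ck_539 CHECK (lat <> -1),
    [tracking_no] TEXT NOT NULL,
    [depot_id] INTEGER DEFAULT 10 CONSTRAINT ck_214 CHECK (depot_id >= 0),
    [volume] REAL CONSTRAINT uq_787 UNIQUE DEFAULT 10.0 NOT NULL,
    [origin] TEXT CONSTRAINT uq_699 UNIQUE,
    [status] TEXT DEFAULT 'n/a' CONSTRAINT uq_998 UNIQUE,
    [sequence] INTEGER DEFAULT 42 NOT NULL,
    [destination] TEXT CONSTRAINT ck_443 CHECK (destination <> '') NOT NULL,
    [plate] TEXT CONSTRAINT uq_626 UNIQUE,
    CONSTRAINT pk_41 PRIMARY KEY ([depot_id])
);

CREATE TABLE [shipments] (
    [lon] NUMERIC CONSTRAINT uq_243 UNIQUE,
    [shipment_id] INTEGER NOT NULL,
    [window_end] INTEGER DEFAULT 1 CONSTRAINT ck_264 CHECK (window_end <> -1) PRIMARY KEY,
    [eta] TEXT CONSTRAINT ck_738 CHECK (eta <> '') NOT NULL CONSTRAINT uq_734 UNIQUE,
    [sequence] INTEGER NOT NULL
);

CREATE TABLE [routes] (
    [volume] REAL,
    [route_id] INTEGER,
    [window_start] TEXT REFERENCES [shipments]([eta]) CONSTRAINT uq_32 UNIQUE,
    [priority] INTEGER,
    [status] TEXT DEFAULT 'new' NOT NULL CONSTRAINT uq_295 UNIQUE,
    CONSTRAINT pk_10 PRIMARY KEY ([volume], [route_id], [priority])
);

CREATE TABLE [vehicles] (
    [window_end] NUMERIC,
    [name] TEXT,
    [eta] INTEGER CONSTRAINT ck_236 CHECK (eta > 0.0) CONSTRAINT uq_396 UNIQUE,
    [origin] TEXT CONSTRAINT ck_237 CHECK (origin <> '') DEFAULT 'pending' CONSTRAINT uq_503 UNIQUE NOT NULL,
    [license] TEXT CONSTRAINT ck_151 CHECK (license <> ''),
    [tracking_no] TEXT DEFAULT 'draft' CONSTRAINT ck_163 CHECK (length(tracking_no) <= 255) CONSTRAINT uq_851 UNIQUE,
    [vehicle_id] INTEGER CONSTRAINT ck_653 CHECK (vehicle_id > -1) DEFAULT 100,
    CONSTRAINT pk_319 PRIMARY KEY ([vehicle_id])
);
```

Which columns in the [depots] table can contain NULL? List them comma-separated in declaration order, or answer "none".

- window_end: DEFAULT only fills an omitted column; an explicit NULL is still allowed → nullable.
- lon: declared NOT NULL → not nullable.
- lat: CHECK does not forbid NULL (a CHECK constraint passes when its expression is NULL) → nullable.
- tracking_no: declared NOT NULL → not nullable.
- depot_id: part of the PRIMARY KEY, which implies NOT NULL → not nullable.
- volume: declared NOT NULL → not nullable.
- origin: UNIQUE does not imply NOT NULL → nullable.
- status: UNIQUE does not imply NOT NULL → nullable.
- sequence: declared NOT NULL → not nullable.
- destination: declared NOT NULL → not nullable.
- plate: UNIQUE does not imply NOT NULL → nullable.

window_end, lat, origin, status, plate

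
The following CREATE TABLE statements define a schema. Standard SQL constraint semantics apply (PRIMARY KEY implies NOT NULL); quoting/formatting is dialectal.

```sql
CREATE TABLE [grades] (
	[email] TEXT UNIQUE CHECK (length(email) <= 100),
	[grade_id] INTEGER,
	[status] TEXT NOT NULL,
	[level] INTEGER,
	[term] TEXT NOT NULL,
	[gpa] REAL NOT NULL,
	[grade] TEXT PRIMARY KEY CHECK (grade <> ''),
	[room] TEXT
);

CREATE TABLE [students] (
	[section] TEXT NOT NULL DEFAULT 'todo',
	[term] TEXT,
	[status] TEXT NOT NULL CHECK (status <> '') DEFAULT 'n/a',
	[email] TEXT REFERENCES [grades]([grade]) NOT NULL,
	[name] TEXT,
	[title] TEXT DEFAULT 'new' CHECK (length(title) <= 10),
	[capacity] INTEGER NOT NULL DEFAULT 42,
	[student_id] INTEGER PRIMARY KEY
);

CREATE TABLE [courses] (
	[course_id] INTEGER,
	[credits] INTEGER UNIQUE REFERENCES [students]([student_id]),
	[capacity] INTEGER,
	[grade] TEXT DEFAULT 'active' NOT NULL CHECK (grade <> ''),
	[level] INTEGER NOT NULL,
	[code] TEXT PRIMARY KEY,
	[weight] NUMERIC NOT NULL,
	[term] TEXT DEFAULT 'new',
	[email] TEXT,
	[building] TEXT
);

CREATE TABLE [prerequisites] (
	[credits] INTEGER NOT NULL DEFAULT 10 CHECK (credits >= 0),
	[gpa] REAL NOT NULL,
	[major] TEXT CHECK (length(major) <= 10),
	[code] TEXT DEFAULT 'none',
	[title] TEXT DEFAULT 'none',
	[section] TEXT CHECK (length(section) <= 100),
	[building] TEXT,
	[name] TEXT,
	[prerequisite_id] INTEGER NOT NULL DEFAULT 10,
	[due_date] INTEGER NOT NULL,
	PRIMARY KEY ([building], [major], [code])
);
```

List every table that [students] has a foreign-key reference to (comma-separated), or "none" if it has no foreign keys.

- email REFERENCES grades(grade).

grades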